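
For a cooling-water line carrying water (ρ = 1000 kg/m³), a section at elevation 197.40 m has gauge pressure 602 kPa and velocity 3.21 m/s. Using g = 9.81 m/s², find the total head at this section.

h ≈ 259.29 m

Pressure head ψ = P/(ρg) = 602×1000 / (1000 × 9.81) = 61.37 m.
Velocity head = v²/(2g) = 3.21² / (2 × 9.81) = 0.525 m.
h = z + ψ + v²/(2g) = 197.40 + 61.37 + 0.525 = 259.29 m.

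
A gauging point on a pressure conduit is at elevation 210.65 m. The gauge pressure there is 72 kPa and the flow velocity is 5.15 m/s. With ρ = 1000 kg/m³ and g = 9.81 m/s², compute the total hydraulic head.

Pressure head ψ = P/(ρg) = 72×1000 / (1000 × 9.81) = 7.34 m.
Velocity head = v²/(2g) = 5.15² / (2 × 9.81) = 1.352 m.
h = z + ψ + v²/(2g) = 210.65 + 7.34 + 1.352 = 219.34 m.

h ≈ 219.34 m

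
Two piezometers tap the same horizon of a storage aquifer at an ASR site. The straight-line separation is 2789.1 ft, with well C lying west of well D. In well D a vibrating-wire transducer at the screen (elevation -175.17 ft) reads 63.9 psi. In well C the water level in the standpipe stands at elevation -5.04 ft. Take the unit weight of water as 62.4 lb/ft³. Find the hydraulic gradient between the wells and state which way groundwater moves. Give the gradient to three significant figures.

Pressure head at well D: ψ = 144·P/γ = 144 × 63.9 / 62.4 = 147.46 ft.
Total head at well D: h = z + ψ = -175.17 + 147.46 = -27.71 ft.
Total head at well C: h = -5.04 ft (water level in the piezometer is the total head).
Head difference: h(well D) − h(well C) = -27.71 − (-5.04) = -22.67 ft.
Hydraulic gradient: i = |Δh| / L = 22.67 / 2789.1 = 0.00813.
Flow is from higher to lower head: from well C toward well D, i.e. toward the east.

i ≈ 0.00813; groundwater flows toward the east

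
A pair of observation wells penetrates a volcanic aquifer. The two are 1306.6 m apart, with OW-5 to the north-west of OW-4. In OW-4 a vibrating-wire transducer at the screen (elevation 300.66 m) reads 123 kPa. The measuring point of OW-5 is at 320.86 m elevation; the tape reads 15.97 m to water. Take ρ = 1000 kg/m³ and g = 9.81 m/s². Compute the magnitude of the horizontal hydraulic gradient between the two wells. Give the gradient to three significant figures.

i ≈ 0.00636

Pressure head at OW-4: ψ = P/(ρg) = 123×1000 / (1000 × 9.81) = 12.54 m.
Total head at OW-4: h = z + ψ = 300.66 + 12.54 = 313.20 m.
Total head at OW-5: h = 320.86 − 15.97 = 304.89 m.
Head difference: h(OW-4) − h(OW-5) = 313.20 − 304.89 = 8.31 m.
Hydraulic gradient: i = |Δh| / L = 8.31 / 1306.6 = 0.00636.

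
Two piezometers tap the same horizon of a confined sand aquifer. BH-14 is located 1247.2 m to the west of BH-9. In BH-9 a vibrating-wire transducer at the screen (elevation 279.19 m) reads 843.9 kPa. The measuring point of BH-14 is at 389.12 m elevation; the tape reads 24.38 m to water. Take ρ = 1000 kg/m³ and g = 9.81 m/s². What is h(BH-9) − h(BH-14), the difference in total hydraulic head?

Pressure head at BH-9: ψ = P/(ρg) = 843.9×1000 / (1000 × 9.81) = 86.02 m.
Total head at BH-9: h = z + ψ = 279.19 + 86.02 = 365.21 m.
Total head at BH-14: h = 389.12 − 24.38 = 364.74 m.
Head difference: h(BH-9) − h(BH-14) = 365.21 − 364.74 = 0.47 m.

Δh ≈ 0.47 m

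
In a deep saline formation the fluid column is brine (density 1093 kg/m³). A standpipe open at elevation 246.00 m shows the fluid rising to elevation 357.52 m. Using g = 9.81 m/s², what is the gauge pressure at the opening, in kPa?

P ≈ 1200 kPa

Pressure head ψ = h − z = 357.52 − 246.00 = 111.52 m.
P = ρgψ = 1093 × 9.81 × 111.52 = 1195754 Pa ≈ 1200 kPa.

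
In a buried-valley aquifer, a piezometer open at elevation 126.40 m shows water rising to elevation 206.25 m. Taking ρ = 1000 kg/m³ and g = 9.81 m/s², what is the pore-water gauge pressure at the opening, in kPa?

P ≈ 783 kPa

Pressure head ψ = h − z = 206.25 − 126.40 = 79.85 m.
P = ρgψ = 1000 × 9.81 × 79.85 = 783328 Pa ≈ 783 kPa.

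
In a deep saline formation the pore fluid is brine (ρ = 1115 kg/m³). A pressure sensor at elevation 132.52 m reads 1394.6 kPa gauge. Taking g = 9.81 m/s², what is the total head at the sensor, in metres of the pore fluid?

ψ = P/(ρg) = 1394.6×1000 / (1115 × 9.81) = 127.50 m.
h = z + ψ = 132.52 + 127.50 = 260.02 m.

h ≈ 260.02 m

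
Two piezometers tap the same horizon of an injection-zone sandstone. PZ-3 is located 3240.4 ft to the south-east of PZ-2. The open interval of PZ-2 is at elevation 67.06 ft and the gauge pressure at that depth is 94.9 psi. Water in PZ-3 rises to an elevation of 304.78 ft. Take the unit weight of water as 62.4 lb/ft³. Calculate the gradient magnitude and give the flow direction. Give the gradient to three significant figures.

i ≈ 0.00578; groundwater flows toward the north-west

Pressure head at PZ-2: ψ = 144·P/γ = 144 × 94.9 / 62.4 = 219.00 ft.
Total head at PZ-2: h = z + ψ = 67.06 + 219.00 = 286.06 ft.
Total head at PZ-3: h = 304.78 ft (water level in the piezometer is the total head).
Head difference: h(PZ-2) − h(PZ-3) = 286.06 − 304.78 = -18.72 ft.
Hydraulic gradient: i = |Δh| / L = 18.72 / 3240.4 = 0.00578.
Flow is from higher to lower head: from PZ-3 toward PZ-2, i.e. toward the north-west.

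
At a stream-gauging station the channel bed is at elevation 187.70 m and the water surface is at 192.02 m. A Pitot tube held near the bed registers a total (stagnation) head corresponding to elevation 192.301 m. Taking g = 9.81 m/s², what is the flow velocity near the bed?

Near the bed, under hydrostatic conditions, the piezometric head (z + ψ) equals the free-surface elevation, 192.02 m.
Velocity head = total − piezometric = 192.301 − 192.02 = 0.281 m.
v = √(2g·h_v) = √(2 × 9.81 × 0.281) = 2.35 m/s.

v ≈ 2.35 m/s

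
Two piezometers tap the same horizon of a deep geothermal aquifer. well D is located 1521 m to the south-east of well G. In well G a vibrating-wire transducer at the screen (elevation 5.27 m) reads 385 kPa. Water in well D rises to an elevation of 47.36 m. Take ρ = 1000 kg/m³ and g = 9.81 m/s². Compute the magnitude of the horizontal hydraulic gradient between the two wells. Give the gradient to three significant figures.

Pressure head at well G: ψ = P/(ρg) = 385×1000 / (1000 × 9.81) = 39.25 m.
Total head at well G: h = z + ψ = 5.27 + 39.25 = 44.52 m.
Total head at well D: h = 47.36 m (water level in the piezometer is the total head).
Head difference: h(well G) − h(well D) = 44.52 − 47.36 = -2.84 m.
Hydraulic gradient: i = |Δh| / L = 2.84 / 1521 = 0.00187.

i ≈ 0.00187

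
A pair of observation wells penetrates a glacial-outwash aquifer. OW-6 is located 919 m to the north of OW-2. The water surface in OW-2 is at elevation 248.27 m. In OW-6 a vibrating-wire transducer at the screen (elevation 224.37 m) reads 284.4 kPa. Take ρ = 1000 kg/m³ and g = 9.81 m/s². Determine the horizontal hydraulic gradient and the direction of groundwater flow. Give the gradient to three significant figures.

i ≈ 0.00554; groundwater flows toward the south

Total head at OW-2: h = 248.27 m (water level in the piezometer is the total head).
Pressure head at OW-6: ψ = P/(ρg) = 284.4×1000 / (1000 × 9.81) = 28.99 m.
Total head at OW-6: h = z + ψ = 224.37 + 28.99 = 253.36 m.
Head difference: h(OW-2) − h(OW-6) = 248.27 − 253.36 = -5.09 m.
Hydraulic gradient: i = |Δh| / L = 5.09 / 919 = 0.00554.
Flow is from higher to lower head: from OW-6 toward OW-2, i.e. toward the south.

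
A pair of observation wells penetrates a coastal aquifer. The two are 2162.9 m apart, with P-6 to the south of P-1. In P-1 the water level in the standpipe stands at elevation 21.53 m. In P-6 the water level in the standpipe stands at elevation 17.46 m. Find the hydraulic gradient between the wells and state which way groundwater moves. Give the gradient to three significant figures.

i ≈ 0.00188; groundwater flows toward the south

Total head at P-1: h = 21.53 m (water level in the piezometer is the total head).
Total head at P-6: h = 17.46 m (water level in the piezometer is the total head).
Head difference: h(P-1) − h(P-6) = 21.53 − 17.46 = 4.07 m.
Hydraulic gradient: i = |Δh| / L = 4.07 / 2162.9 = 0.00188.
Flow is from higher to lower head: from P-1 toward P-6, i.e. toward the south.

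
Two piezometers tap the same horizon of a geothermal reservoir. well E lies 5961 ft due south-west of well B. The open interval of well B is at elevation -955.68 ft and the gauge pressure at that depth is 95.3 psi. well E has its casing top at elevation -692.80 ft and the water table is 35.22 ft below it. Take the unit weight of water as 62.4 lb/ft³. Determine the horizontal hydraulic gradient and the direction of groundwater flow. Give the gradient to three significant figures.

Pressure head at well B: ψ = 144·P/γ = 144 × 95.3 / 62.4 = 219.92 ft.
Total head at well B: h = z + ψ = -955.68 + 219.92 = -735.76 ft.
Total head at well E: h = -692.80 − 35.22 = -728.02 ft.
Head difference: h(well B) − h(well E) = -735.76 − (-728.02) = -7.74 ft.
Hydraulic gradient: i = |Δh| / L = 7.74 / 5961 = 0.00130.
Flow is from higher to lower head: from well E toward well B, i.e. toward the north-east.

i ≈ 0.00130; groundwater flows toward the north-east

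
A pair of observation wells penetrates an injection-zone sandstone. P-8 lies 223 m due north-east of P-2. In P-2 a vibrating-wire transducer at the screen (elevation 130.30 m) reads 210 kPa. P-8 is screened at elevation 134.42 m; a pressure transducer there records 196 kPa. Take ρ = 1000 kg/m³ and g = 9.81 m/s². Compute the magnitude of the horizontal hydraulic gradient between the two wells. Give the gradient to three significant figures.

i ≈ 0.0121

Pressure head at P-2: ψ = P/(ρg) = 210×1000 / (1000 × 9.81) = 21.41 m.
Total head at P-2: h = z + ψ = 130.30 + 21.41 = 151.71 m.
Pressure head at P-8: ψ = P/(ρg) = 196×1000 / (1000 × 9.81) = 19.98 m.
Total head at P-8: h = z + ψ = 134.42 + 19.98 = 154.40 m.
Head difference: h(P-2) − h(P-8) = 151.71 − 154.40 = -2.69 m.
Hydraulic gradient: i = |Δh| / L = 2.69 / 223 = 0.0121.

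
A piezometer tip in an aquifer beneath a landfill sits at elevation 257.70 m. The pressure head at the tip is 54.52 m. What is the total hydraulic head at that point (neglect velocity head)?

h ≈ 312.22 m

h = z + ψ = 257.70 + 54.52 = 312.22 m.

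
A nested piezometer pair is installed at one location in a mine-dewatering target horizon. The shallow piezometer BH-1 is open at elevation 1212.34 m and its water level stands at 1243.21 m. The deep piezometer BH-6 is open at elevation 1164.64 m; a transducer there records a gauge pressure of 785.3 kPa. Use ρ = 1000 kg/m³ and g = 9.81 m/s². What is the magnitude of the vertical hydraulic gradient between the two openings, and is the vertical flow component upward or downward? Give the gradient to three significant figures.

|i_v| ≈ 0.0310; vertical flow is upward

Total head at BH-1: h = 1243.21 m (water level in the standpipe).
Pressure head at BH-6: ψ = P/(ρg) = 785.3×1000 / (1000 × 9.81) = 80.05 m.
Total head at BH-6: h = z + ψ = 1164.64 + 80.05 = 1244.69 m.
Δh = h(BH-1) − h(BH-6) = 1243.21 − 1244.69 = -1.48 m.
Vertical separation Δz = 1212.34 − 1164.64 = 47.70 m.
|i_v| = |Δh| / Δz = 1.48 / 47.70 = 0.0310.
Head is higher in the deep piezometer, so vertical flow is upward (discharge condition).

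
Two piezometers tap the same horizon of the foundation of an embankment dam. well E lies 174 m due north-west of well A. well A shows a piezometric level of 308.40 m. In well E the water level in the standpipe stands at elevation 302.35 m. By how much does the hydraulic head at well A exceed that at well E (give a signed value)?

Δh ≈ 6.05 m

Total head at well A: h = 308.40 m (water level in the piezometer is the total head).
Total head at well E: h = 302.35 m (water level in the piezometer is the total head).
Head difference: h(well A) − h(well E) = 308.40 − 302.35 = 6.05 m.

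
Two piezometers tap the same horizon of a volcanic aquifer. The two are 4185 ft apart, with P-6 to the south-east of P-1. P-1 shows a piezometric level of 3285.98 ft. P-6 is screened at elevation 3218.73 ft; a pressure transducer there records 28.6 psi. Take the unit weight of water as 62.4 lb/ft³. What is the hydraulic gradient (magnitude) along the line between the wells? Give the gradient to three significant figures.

i ≈ 0.000299

Total head at P-1: h = 3285.98 ft (water level in the piezometer is the total head).
Pressure head at P-6: ψ = 144·P/γ = 144 × 28.6 / 62.4 = 66.00 ft.
Total head at P-6: h = z + ψ = 3218.73 + 66.00 = 3284.73 ft.
Head difference: h(P-1) − h(P-6) = 3285.98 − 3284.73 = 1.25 ft.
Hydraulic gradient: i = |Δh| / L = 1.25 / 4185 = 0.000299.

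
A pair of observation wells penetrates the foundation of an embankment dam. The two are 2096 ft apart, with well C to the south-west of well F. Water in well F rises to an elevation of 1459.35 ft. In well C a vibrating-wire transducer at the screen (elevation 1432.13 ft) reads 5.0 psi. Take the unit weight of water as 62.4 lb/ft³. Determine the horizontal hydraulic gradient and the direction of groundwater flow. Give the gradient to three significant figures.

Total head at well F: h = 1459.35 ft (water level in the piezometer is the total head).
Pressure head at well C: ψ = 144·P/γ = 144 × 5.0 / 62.4 = 11.54 ft.
Total head at well C: h = z + ψ = 1432.13 + 11.54 = 1443.67 ft.
Head difference: h(well F) − h(well C) = 1459.35 − 1443.67 = 15.68 ft.
Hydraulic gradient: i = |Δh| / L = 15.68 / 2096 = 0.00748.
Flow is from higher to lower head: from well F toward well C, i.e. toward the south-west.

i ≈ 0.00748; groundwater flows toward the south-west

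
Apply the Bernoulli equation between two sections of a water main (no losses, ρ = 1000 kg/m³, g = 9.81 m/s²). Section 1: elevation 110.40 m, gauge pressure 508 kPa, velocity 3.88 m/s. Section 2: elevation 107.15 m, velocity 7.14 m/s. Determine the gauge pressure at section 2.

Pressure head at 1: ψ₁ = P₁/(ρg) = 508×1000 / (1000 × 9.81) = 51.78 m.
Velocity heads: v₁²/2g = 3.88²/19.62 = 0.767 m; v₂²/2g = 7.14²/19.62 = 2.598 m.
Total head H = z₁ + ψ₁ + v₁²/2g = 110.40 + 51.78 + 0.767 = 162.95 m.
ψ₂ = H − z₂ − v₂²/2g = 162.95 − 107.15 − 2.598 = 53.20 m.
P₂ = ρgψ₂ = 1000 × 9.81 × 53.20 ≈ 522 kPa.

P₂ ≈ 522 kPa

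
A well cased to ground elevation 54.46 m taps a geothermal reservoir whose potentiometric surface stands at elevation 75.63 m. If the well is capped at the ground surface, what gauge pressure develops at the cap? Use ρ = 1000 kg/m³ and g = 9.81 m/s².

P ≈ 208 kPa

Head above the cap: Δh = 75.63 − 54.46 = 21.17 m.
P = ρgΔh = 1000 × 9.81 × 21.17 = 207678 Pa ≈ 208 kPa.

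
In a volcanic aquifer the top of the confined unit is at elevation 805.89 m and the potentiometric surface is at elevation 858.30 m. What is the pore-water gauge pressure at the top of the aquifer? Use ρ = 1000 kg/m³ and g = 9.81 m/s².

P ≈ 514 kPa

Pressure head at the aquifer top: ψ = h − z = 858.30 − 805.89 = 52.41 m.
P = ρgψ = 1000 × 9.81 × 52.41 = 514142 Pa ≈ 514 kPa.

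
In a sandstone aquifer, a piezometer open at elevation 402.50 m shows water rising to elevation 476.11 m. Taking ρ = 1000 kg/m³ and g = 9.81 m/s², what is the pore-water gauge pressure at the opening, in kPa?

P ≈ 722 kPa

Pressure head ψ = h − z = 476.11 − 402.50 = 73.61 m.
P = ρgψ = 1000 × 9.81 × 73.61 = 722114 Pa ≈ 722 kPa.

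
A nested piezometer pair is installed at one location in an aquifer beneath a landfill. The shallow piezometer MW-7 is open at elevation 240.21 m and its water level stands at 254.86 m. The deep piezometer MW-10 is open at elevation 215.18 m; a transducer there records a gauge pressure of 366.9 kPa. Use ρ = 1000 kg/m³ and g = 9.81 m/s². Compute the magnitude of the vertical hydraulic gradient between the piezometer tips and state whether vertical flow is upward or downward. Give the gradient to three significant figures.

Total head at MW-7: h = 254.86 m (water level in the standpipe).
Pressure head at MW-10: ψ = P/(ρg) = 366.9×1000 / (1000 × 9.81) = 37.40 m.
Total head at MW-10: h = z + ψ = 215.18 + 37.40 = 252.58 m.
Δh = h(MW-7) − h(MW-10) = 254.86 − 252.58 = 2.28 m.
Vertical separation Δz = 240.21 − 215.18 = 25.03 m.
|i_v| = |Δh| / Δz = 2.28 / 25.03 = 0.0911.
Head is higher in the shallow piezometer, so vertical flow is downward (recharge condition).

|i_v| ≈ 0.0911; vertical flow is downward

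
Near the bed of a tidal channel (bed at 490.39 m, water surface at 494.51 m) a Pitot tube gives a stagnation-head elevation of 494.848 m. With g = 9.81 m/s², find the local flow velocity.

v ≈ 2.58 m/s

Near the bed, under hydrostatic conditions, the piezometric head (z + ψ) equals the free-surface elevation, 494.51 m.
Velocity head = total − piezometric = 494.848 − 494.51 = 0.338 m.
v = √(2g·h_v) = √(2 × 9.81 × 0.338) = 2.58 m/s.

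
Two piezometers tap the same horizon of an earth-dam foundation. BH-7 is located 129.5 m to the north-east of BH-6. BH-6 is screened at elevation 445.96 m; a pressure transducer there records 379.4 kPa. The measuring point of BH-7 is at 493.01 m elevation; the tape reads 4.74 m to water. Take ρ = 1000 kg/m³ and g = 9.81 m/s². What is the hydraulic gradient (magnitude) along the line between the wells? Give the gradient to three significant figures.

Pressure head at BH-6: ψ = P/(ρg) = 379.4×1000 / (1000 × 9.81) = 38.67 m.
Total head at BH-6: h = z + ψ = 445.96 + 38.67 = 484.63 m.
Total head at BH-7: h = 493.01 − 4.74 = 488.27 m.
Head difference: h(BH-6) − h(BH-7) = 484.63 − 488.27 = -3.64 m.
Hydraulic gradient: i = |Δh| / L = 3.64 / 129.5 = 0.0281.

i ≈ 0.0281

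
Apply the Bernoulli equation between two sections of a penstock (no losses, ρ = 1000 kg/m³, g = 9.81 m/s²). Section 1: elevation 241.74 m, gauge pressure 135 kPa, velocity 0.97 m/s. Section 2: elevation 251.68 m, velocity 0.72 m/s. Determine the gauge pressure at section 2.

Pressure head at 1: ψ₁ = P₁/(ρg) = 135×1000 / (1000 × 9.81) = 13.76 m.
Velocity heads: v₁²/2g = 0.97²/19.62 = 0.048 m; v₂²/2g = 0.72²/19.62 = 0.026 m.
Total head H = z₁ + ψ₁ + v₁²/2g = 241.74 + 13.76 + 0.048 = 255.55 m.
ψ₂ = H − z₂ − v₂²/2g = 255.55 − 251.68 − 0.026 = 3.84 m.
P₂ = ρgψ₂ = 1000 × 9.81 × 3.84 ≈ 37.7 kPa.

P₂ ≈ 37.7 kPa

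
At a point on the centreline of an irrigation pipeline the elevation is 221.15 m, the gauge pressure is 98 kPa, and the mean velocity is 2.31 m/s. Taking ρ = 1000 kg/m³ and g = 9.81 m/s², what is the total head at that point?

Pressure head ψ = P/(ρg) = 98×1000 / (1000 × 9.81) = 9.99 m.
Velocity head = v²/(2g) = 2.31² / (2 × 9.81) = 0.272 m.
h = z + ψ + v²/(2g) = 221.15 + 9.99 + 0.272 = 231.41 m.

h ≈ 231.41 m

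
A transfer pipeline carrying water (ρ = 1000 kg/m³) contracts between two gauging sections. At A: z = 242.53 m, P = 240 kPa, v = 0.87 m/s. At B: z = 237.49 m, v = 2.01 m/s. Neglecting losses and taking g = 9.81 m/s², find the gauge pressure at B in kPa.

Pressure head at A: ψ₁ = P₁/(ρg) = 240×1000 / (1000 × 9.81) = 24.46 m.
Velocity heads: v₁²/2g = 0.87²/19.62 = 0.039 m; v₂²/2g = 2.01²/19.62 = 0.206 m.
Total head H = z₁ + ψ₁ + v₁²/2g = 242.53 + 24.46 + 0.039 = 267.03 m.
ψ₂ = H − z₂ − v₂²/2g = 267.03 − 237.49 − 0.206 = 29.33 m.
P₂ = ρgψ₂ = 1000 × 9.81 × 29.33 ≈ 288 kPa.

P₂ ≈ 288 kPa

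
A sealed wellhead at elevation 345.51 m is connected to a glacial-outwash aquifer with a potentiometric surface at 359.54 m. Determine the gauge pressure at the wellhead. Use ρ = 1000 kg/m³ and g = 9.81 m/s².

P ≈ 138 kPa

Head above the cap: Δh = 359.54 − 345.51 = 14.03 m.
P = ρgΔh = 1000 × 9.81 × 14.03 = 137634 Pa ≈ 138 kPa.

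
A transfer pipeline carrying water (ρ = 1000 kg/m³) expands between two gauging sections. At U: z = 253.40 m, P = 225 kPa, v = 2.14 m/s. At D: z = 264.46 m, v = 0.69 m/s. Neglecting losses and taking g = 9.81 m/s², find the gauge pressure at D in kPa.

Pressure head at U: ψ₁ = P₁/(ρg) = 225×1000 / (1000 × 9.81) = 22.94 m.
Velocity heads: v₁²/2g = 2.14²/19.62 = 0.233 m; v₂²/2g = 0.69²/19.62 = 0.024 m.
Total head H = z₁ + ψ₁ + v₁²/2g = 253.40 + 22.94 + 0.233 = 276.57 m.
ψ₂ = H − z₂ − v₂²/2g = 276.57 − 264.46 − 0.024 = 12.09 m.
P₂ = ρgψ₂ = 1000 × 9.81 × 12.09 ≈ 119 kPa.

P₂ ≈ 119 kPa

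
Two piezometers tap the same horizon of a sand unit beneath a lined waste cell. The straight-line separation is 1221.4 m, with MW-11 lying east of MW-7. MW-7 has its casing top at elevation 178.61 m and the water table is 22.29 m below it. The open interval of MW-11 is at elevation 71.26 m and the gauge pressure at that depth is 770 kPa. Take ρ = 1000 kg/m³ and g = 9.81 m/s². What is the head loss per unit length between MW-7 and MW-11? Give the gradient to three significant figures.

i ≈ 0.00538 m/m

Total head at MW-7: h = 178.61 − 22.29 = 156.32 m.
Pressure head at MW-11: ψ = P/(ρg) = 770×1000 / (1000 × 9.81) = 78.49 m.
Total head at MW-11: h = z + ψ = 71.26 + 78.49 = 149.75 m.
Head difference: h(MW-7) − h(MW-11) = 156.32 − 149.75 = 6.57 m.
Hydraulic gradient: i = |Δh| / L = 6.57 / 1221.4 = 0.00538.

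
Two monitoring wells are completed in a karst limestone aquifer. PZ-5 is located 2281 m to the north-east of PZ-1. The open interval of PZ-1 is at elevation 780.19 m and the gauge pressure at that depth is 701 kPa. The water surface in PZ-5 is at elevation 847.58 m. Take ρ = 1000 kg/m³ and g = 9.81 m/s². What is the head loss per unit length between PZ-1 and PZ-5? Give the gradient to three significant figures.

i ≈ 0.00178 m/m

Pressure head at PZ-1: ψ = P/(ρg) = 701×1000 / (1000 × 9.81) = 71.46 m.
Total head at PZ-1: h = z + ψ = 780.19 + 71.46 = 851.65 m.
Total head at PZ-5: h = 847.58 m (water level in the piezometer is the total head).
Head difference: h(PZ-1) − h(PZ-5) = 851.65 − 847.58 = 4.07 m.
Hydraulic gradient: i = |Δh| / L = 4.07 / 2281 = 0.00178.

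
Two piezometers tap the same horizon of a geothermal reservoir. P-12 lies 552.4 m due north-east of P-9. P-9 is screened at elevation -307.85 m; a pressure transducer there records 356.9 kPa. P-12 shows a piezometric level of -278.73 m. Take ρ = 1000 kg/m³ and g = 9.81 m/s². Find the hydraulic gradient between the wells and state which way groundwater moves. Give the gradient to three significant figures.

Pressure head at P-9: ψ = P/(ρg) = 356.9×1000 / (1000 × 9.81) = 36.38 m.
Total head at P-9: h = z + ψ = -307.85 + 36.38 = -271.47 m.
Total head at P-12: h = -278.73 m (water level in the piezometer is the total head).
Head difference: h(P-9) − h(P-12) = -271.47 − (-278.73) = 7.26 m.
Hydraulic gradient: i = |Δh| / L = 7.26 / 552.4 = 0.0131.
Flow is from higher to lower head: from P-9 toward P-12, i.e. toward the north-east.

i ≈ 0.0131; groundwater flows toward the north-east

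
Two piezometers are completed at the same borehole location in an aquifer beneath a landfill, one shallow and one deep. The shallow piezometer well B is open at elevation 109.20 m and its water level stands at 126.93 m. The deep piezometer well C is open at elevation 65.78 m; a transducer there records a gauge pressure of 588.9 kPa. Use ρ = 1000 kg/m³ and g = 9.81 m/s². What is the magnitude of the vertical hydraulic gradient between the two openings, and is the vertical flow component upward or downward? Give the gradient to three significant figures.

Total head at well B: h = 126.93 m (water level in the standpipe).
Pressure head at well C: ψ = P/(ρg) = 588.9×1000 / (1000 × 9.81) = 60.03 m.
Total head at well C: h = z + ψ = 65.78 + 60.03 = 125.81 m.
Δh = h(well B) − h(well C) = 126.93 − 125.81 = 1.12 m.
Vertical separation Δz = 109.20 − 65.78 = 43.42 m.
|i_v| = |Δh| / Δz = 1.12 / 43.42 = 0.0258.
Head is higher in the shallow piezometer, so vertical flow is downward (recharge condition).

|i_v| ≈ 0.0258; vertical flow is downward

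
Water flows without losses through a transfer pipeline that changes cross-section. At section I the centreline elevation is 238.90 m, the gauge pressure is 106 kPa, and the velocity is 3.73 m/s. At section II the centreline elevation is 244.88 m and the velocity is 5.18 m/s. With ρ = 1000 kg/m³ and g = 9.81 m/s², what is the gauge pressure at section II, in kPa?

P₂ ≈ 40.9 kPa

Pressure head at I: ψ₁ = P₁/(ρg) = 106×1000 / (1000 × 9.81) = 10.81 m.
Velocity heads: v₁²/2g = 3.73²/19.62 = 0.709 m; v₂²/2g = 5.18²/19.62 = 1.368 m.
Total head H = z₁ + ψ₁ + v₁²/2g = 238.90 + 10.81 + 0.709 = 250.42 m.
ψ₂ = H − z₂ − v₂²/2g = 250.42 − 244.88 − 1.368 = 4.17 m.
P₂ = ρgψ₂ = 1000 × 9.81 × 4.17 ≈ 40.9 kPa.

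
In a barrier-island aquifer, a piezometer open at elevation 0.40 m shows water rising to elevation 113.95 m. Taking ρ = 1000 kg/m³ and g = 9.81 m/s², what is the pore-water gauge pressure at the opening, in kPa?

Pressure head ψ = h − z = 113.95 − 0.40 = 113.55 m.
P = ρgψ = 1000 × 9.81 × 113.55 = 1113926 Pa ≈ 1110 kPa.

P ≈ 1110 kPa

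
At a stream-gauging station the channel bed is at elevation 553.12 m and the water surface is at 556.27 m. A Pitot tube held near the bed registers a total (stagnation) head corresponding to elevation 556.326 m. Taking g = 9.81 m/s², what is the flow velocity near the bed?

Near the bed, under hydrostatic conditions, the piezometric head (z + ψ) equals the free-surface elevation, 556.27 m.
Velocity head = total − piezometric = 556.326 − 556.27 = 0.056 m.
v = √(2g·h_v) = √(2 × 9.81 × 0.056) = 1.05 m/s.

v ≈ 1.05 m/s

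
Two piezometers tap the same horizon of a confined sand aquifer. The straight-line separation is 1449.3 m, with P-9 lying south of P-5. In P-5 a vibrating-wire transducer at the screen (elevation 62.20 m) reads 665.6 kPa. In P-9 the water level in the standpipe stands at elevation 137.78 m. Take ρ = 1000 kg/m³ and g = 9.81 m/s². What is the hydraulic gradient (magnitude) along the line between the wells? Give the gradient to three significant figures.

Pressure head at P-5: ψ = P/(ρg) = 665.6×1000 / (1000 × 9.81) = 67.85 m.
Total head at P-5: h = z + ψ = 62.20 + 67.85 = 130.05 m.
Total head at P-9: h = 137.78 m (water level in the piezometer is the total head).
Head difference: h(P-5) − h(P-9) = 130.05 − 137.78 = -7.73 m.
Hydraulic gradient: i = |Δh| / L = 7.73 / 1449.3 = 0.00533.

i ≈ 0.00533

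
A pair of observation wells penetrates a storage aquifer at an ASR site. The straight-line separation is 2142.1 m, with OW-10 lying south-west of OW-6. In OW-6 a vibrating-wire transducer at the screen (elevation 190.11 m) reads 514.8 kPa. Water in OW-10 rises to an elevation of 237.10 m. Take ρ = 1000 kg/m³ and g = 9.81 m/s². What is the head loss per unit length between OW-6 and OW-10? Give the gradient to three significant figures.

i ≈ 0.00256 m/m

Pressure head at OW-6: ψ = P/(ρg) = 514.8×1000 / (1000 × 9.81) = 52.48 m.
Total head at OW-6: h = z + ψ = 190.11 + 52.48 = 242.59 m.
Total head at OW-10: h = 237.10 m (water level in the piezometer is the total head).
Head difference: h(OW-6) − h(OW-10) = 242.59 − 237.10 = 5.49 m.
Hydraulic gradient: i = |Δh| / L = 5.49 / 2142.1 = 0.00256.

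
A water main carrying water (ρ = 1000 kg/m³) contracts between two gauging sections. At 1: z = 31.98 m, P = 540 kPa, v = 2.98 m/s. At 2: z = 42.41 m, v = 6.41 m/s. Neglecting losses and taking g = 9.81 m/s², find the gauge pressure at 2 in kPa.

Pressure head at 1: ψ₁ = P₁/(ρg) = 540×1000 / (1000 × 9.81) = 55.05 m.
Velocity heads: v₁²/2g = 2.98²/19.62 = 0.453 m; v₂²/2g = 6.41²/19.62 = 2.094 m.
Total head H = z₁ + ψ₁ + v₁²/2g = 31.98 + 55.05 + 0.453 = 87.48 m.
ψ₂ = H − z₂ − v₂²/2g = 87.48 − 42.41 − 2.094 = 42.98 m.
P₂ = ρgψ₂ = 1000 × 9.81 × 42.98 ≈ 422 kPa.

P₂ ≈ 422 kPa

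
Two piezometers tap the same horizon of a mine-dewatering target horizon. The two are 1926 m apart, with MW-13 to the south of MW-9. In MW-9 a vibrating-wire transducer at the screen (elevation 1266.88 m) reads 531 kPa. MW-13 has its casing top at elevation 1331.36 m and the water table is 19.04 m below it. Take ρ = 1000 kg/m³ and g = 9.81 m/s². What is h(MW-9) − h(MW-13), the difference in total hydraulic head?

Δh ≈ 8.69 m

Pressure head at MW-9: ψ = P/(ρg) = 531×1000 / (1000 × 9.81) = 54.13 m.
Total head at MW-9: h = z + ψ = 1266.88 + 54.13 = 1321.01 m.
Total head at MW-13: h = 1331.36 − 19.04 = 1312.32 m.
Head difference: h(MW-9) − h(MW-13) = 1321.01 − 1312.32 = 8.69 m.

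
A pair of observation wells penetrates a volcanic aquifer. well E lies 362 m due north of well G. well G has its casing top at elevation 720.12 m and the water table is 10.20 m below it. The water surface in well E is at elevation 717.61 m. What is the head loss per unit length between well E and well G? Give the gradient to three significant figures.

Total head at well G: h = 720.12 − 10.20 = 709.92 m.
Total head at well E: h = 717.61 m (water level in the piezometer is the total head).
Head difference: h(well G) − h(well E) = 709.92 − 717.61 = -7.69 m.
Hydraulic gradient: i = |Δh| / L = 7.69 / 362 = 0.0212.

i ≈ 0.0212 m/m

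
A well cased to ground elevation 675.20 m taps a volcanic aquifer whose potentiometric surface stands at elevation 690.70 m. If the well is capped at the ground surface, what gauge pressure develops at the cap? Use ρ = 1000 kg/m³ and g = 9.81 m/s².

Head above the cap: Δh = 690.70 − 675.20 = 15.50 m.
P = ρgΔh = 1000 × 9.81 × 15.50 = 152055 Pa ≈ 152 kPa.

P ≈ 152 kPa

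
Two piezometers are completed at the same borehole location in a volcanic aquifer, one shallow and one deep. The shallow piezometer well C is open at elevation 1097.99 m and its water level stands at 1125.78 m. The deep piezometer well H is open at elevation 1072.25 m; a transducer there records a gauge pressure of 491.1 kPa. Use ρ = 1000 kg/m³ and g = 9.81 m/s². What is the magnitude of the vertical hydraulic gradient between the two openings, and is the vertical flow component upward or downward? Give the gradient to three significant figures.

Total head at well C: h = 1125.78 m (water level in the standpipe).
Pressure head at well H: ψ = P/(ρg) = 491.1×1000 / (1000 × 9.81) = 50.06 m.
Total head at well H: h = z + ψ = 1072.25 + 50.06 = 1122.31 m.
Δh = h(well C) − h(well H) = 1125.78 − 1122.31 = 3.47 m.
Vertical separation Δz = 1097.99 − 1072.25 = 25.74 m.
|i_v| = |Δh| / Δz = 3.47 / 25.74 = 0.135.
Head is higher in the shallow piezometer, so vertical flow is downward (recharge condition).

|i_v| ≈ 0.135; vertical flow is downward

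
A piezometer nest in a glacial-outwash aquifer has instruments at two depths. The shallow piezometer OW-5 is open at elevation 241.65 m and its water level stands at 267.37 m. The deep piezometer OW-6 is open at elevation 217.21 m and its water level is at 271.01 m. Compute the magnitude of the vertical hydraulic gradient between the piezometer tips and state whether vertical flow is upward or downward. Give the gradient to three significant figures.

Total head at OW-5: h = 267.37 m (water level in the standpipe).
Total head at OW-6: h = 271.01 m.
Δh = h(OW-5) − h(OW-6) = 267.37 − 271.01 = -3.64 m.
Vertical separation Δz = 241.65 − 217.21 = 24.44 m.
|i_v| = |Δh| / Δz = 3.64 / 24.44 = 0.149.
Head is higher in the deep piezometer, so vertical flow is upward (discharge condition).

|i_v| ≈ 0.149; vertical flow is upward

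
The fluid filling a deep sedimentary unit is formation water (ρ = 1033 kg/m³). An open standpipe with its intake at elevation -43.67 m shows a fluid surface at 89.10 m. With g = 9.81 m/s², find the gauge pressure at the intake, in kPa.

Pressure head ψ = h − z = 89.10 − (-43.67) = 132.77 m.
P = ρgψ = 1033 × 9.81 × 132.77 = 1345455 Pa ≈ 1350 kPa.

P ≈ 1350 kPa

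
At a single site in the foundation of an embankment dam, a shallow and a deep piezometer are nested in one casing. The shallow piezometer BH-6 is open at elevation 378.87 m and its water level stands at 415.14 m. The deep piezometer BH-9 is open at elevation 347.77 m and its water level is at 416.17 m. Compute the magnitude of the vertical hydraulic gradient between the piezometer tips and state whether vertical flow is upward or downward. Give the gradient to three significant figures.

|i_v| ≈ 0.0331; vertical flow is upward

Total head at BH-6: h = 415.14 m (water level in the standpipe).
Total head at BH-9: h = 416.17 m.
Δh = h(BH-6) − h(BH-9) = 415.14 − 416.17 = -1.03 m.
Vertical separation Δz = 378.87 − 347.77 = 31.10 m.
|i_v| = |Δh| / Δz = 1.03 / 31.10 = 0.0331.
Head is higher in the deep piezometer, so vertical flow is upward (discharge condition).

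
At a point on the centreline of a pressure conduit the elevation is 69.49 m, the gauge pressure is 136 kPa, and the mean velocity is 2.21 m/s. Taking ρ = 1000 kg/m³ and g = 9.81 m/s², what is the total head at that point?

Pressure head ψ = P/(ρg) = 136×1000 / (1000 × 9.81) = 13.86 m.
Velocity head = v²/(2g) = 2.21² / (2 × 9.81) = 0.249 m.
h = z + ψ + v²/(2g) = 69.49 + 13.86 + 0.249 = 83.60 m.

h ≈ 83.60 m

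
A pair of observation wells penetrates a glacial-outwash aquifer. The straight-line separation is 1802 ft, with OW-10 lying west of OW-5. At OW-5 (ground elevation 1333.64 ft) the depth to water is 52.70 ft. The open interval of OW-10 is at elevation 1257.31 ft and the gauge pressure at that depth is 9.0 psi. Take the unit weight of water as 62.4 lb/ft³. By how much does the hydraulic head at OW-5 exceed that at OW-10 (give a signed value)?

Total head at OW-5: h = 1333.64 − 52.70 = 1280.94 ft.
Pressure head at OW-10: ψ = 144·P/γ = 144 × 9.0 / 62.4 = 20.77 ft.
Total head at OW-10: h = z + ψ = 1257.31 + 20.77 = 1278.08 ft.
Head difference: h(OW-5) − h(OW-10) = 1280.94 − 1278.08 = 2.86 ft.

Δh ≈ 2.86 ft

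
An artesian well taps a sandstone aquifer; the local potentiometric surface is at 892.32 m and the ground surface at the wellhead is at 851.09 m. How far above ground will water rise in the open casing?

≈ 41.23 m above ground

Water rises to the potentiometric surface, so the rise above ground = 892.32 − 851.09 = 41.23 m.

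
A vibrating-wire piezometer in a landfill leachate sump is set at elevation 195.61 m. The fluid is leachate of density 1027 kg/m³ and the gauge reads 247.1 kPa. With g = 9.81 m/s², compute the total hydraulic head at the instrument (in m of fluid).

ψ = P/(ρg) = 247.1×1000 / (1027 × 9.81) = 24.53 m.
h = z + ψ = 195.61 + 24.53 = 220.14 m.

h ≈ 220.14 m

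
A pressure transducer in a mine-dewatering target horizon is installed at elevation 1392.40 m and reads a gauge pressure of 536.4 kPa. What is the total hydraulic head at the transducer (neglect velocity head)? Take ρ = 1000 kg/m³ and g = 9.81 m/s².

h ≈ 1447.08 m

ψ = P/(ρg) = 536.4×1000 / (1000 × 9.81) = 54.68 m.
h = z + ψ = 1392.40 + 54.68 = 1447.08 m.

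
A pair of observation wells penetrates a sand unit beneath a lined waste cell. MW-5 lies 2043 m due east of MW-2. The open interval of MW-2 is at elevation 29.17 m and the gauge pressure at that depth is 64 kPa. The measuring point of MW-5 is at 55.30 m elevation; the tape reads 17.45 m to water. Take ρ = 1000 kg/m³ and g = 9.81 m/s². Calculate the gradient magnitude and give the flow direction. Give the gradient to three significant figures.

Pressure head at MW-2: ψ = P/(ρg) = 64×1000 / (1000 × 9.81) = 6.52 m.
Total head at MW-2: h = z + ψ = 29.17 + 6.52 = 35.69 m.
Total head at MW-5: h = 55.30 − 17.45 = 37.85 m.
Head difference: h(MW-2) − h(MW-5) = 35.69 − 37.85 = -2.16 m.
Hydraulic gradient: i = |Δh| / L = 2.16 / 2043 = 0.00106.
Flow is from higher to lower head: from MW-5 toward MW-2, i.e. toward the west.

i ≈ 0.00106; groundwater flows toward the west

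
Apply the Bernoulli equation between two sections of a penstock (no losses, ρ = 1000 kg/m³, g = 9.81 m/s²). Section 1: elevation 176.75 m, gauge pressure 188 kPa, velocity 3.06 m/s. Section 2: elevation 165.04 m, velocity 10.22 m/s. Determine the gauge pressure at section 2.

P₂ ≈ 255 kPa

Pressure head at 1: ψ₁ = P₁/(ρg) = 188×1000 / (1000 × 9.81) = 19.16 m.
Velocity heads: v₁²/2g = 3.06²/19.62 = 0.477 m; v₂²/2g = 10.22²/19.62 = 5.324 m.
Total head H = z₁ + ψ₁ + v₁²/2g = 176.75 + 19.16 + 0.477 = 196.39 m.
ψ₂ = H − z₂ − v₂²/2g = 196.39 − 165.04 − 5.324 = 26.03 m.
P₂ = ρgψ₂ = 1000 × 9.81 × 26.03 ≈ 255 kPa.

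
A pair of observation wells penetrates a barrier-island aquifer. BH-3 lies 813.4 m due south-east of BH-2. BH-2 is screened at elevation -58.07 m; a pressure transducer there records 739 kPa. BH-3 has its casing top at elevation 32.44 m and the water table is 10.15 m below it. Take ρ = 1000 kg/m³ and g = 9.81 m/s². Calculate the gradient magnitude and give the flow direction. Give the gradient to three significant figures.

i ≈ 0.00618; groundwater flows toward the north-west

Pressure head at BH-2: ψ = P/(ρg) = 739×1000 / (1000 × 9.81) = 75.33 m.
Total head at BH-2: h = z + ψ = -58.07 + 75.33 = 17.26 m.
Total head at BH-3: h = 32.44 − 10.15 = 22.29 m.
Head difference: h(BH-2) − h(BH-3) = 17.26 − 22.29 = -5.03 m.
Hydraulic gradient: i = |Δh| / L = 5.03 / 813.4 = 0.00618.
Flow is from higher to lower head: from BH-3 toward BH-2, i.e. toward the north-west.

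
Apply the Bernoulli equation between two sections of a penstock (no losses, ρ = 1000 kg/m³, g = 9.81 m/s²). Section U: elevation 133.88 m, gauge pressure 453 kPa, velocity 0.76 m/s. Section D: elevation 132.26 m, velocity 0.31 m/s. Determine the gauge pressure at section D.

Pressure head at U: ψ₁ = P₁/(ρg) = 453×1000 / (1000 × 9.81) = 46.18 m.
Velocity heads: v₁²/2g = 0.76²/19.62 = 0.029 m; v₂²/2g = 0.31²/19.62 = 0.005 m.
Total head H = z₁ + ψ₁ + v₁²/2g = 133.88 + 46.18 + 0.029 = 180.09 m.
ψ₂ = H − z₂ − v₂²/2g = 180.09 − 132.26 − 0.005 = 47.83 m.
P₂ = ρgψ₂ = 1000 × 9.81 × 47.83 ≈ 469 kPa.

P₂ ≈ 469 kPa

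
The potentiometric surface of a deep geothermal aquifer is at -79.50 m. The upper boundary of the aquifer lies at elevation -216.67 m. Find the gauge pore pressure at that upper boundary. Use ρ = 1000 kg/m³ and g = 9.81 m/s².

Pressure head at the aquifer top: ψ = h − z = -79.50 − (-216.67) = 137.17 m.
P = ρgψ = 1000 × 9.81 × 137.17 = 1345638 Pa ≈ 1350 kPa.

P ≈ 1350 kPa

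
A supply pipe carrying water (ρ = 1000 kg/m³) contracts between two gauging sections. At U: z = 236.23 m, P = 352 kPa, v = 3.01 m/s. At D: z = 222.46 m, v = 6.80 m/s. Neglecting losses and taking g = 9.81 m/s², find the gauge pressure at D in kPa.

P₂ ≈ 468 kPa

Pressure head at U: ψ₁ = P₁/(ρg) = 352×1000 / (1000 × 9.81) = 35.88 m.
Velocity heads: v₁²/2g = 3.01²/19.62 = 0.462 m; v₂²/2g = 6.80²/19.62 = 2.357 m.
Total head H = z₁ + ψ₁ + v₁²/2g = 236.23 + 35.88 + 0.462 = 272.57 m.
ψ₂ = H − z₂ − v₂²/2g = 272.57 − 222.46 − 2.357 = 47.75 m.
P₂ = ρgψ₂ = 1000 × 9.81 × 47.75 ≈ 468 kPa.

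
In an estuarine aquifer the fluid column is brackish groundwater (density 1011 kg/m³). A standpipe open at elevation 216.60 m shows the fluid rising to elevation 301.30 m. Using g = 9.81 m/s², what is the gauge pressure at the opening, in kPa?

Pressure head ψ = h − z = 301.30 − 216.60 = 84.70 m.
P = ρgψ = 1011 × 9.81 × 84.70 = 840047 Pa ≈ 840 kPa.

P ≈ 840 kPa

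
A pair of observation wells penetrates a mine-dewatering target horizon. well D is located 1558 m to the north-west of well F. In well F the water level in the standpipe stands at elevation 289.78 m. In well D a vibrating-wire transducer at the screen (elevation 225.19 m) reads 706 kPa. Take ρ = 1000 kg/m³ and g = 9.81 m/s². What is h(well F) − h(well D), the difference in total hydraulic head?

Δh ≈ -7.38 m

Total head at well F: h = 289.78 m (water level in the piezometer is the total head).
Pressure head at well D: ψ = P/(ρg) = 706×1000 / (1000 × 9.81) = 71.97 m.
Total head at well D: h = z + ψ = 225.19 + 71.97 = 297.16 m.
Head difference: h(well F) − h(well D) = 289.78 − 297.16 = -7.38 m.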